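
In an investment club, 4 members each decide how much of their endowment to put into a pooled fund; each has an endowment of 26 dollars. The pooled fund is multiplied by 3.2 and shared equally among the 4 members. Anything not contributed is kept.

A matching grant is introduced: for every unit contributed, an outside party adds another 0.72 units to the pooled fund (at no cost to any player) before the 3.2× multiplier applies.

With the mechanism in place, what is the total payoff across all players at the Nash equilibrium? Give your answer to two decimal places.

The effective private return per unit is now 3.2 × 1.72 / 4 = 1.3760 > 1, so every player's dominant strategy flips to full contribution.
At the Nash equilibrium everyone contributes 26. Group total payoff = 3.2 × 1.72 × 104 = 572.42.

572.42 dollars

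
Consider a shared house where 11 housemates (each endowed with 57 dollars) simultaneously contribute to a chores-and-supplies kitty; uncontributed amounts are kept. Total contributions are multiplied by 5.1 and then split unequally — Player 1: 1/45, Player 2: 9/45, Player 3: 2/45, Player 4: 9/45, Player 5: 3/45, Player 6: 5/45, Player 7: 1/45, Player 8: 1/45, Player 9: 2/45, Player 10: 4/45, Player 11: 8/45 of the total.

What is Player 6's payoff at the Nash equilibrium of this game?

Player j's private return per contributed unit is 5.1 × (j's share). Contributing is weakly dominant for j when that share is at least 1/5.1 = 0.1961, and contributing 0 is dominant otherwise.
Player 2 and Player 4 clear that bar, contributing 57 each; the remaining 9 contribute 0. Total contributed: 114.
Player 6 keeps 57 and receives 5.1 × 114 × 5/45 = 64.60 from the chores-and-supplies kitty, for a payoff of 121.60.

121.60 dollars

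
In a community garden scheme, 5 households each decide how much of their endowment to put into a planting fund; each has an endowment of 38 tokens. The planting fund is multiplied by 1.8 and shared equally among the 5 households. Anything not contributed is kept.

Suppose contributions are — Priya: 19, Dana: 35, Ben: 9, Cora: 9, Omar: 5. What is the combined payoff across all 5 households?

251.60 tokens

Total contributed: 19 + 35 + 9 + 9 + 5 = 77; total kept: 5 × 38 − 77 = 113.
The planting fund pays out 1.8 × 77 = 138.60 in aggregate.
Group total = 113 + 138.60 = 251.60.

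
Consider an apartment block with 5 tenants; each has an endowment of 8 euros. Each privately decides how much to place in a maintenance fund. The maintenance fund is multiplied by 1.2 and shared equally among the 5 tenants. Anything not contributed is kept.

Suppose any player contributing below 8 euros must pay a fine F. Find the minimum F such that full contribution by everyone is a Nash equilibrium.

6.08 euros

Given the others contribute fully, the best deviation is to contribute 0 (any partial contribution still incurs the fine and gives up units whose private return 0.2400 is below 1).
Deviating from 8 to 0 saves 8 euros but forfeits the deviator's share of the drop in the maintenance fund: 1.2/5 × 8 = 1.92.
So the deviation gain is 8 − 1.92 = 6.08, and the fine must be at least 6.08 euros to wipe it out.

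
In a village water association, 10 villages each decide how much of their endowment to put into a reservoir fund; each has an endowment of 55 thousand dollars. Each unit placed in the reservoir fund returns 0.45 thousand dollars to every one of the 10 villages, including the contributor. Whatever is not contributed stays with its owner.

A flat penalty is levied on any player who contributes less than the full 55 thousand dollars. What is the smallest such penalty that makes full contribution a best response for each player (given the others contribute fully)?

Given the others contribute fully, the best deviation is to contribute 0 (any partial contribution still incurs the fine and gives up units whose private return 0.45 is below 1).
Deviating from 55 to 0 saves 55 thousand dollars but forfeits the deviator's share of the drop in the reservoir fund: 0.45 × 55 = 24.75.
So the deviation gain is 55 − 24.75 = 30.25, and the fine must be at least 30.25 thousand dollars to wipe it out.

30.25 thousand dollars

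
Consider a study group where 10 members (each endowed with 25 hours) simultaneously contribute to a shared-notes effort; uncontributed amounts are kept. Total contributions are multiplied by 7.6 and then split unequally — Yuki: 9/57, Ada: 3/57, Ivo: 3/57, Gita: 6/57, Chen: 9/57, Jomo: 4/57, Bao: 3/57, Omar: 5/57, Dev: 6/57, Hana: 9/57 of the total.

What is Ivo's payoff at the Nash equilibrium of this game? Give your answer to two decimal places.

For player j, contributing a unit is worthwhile iff 7.6 × (j's share) ≥ 1, i.e. iff j's share is at least 0.1316.
The shares above 0.1316 belong to Yuki, Chen and Hana, contributing 25 each; the remaining 7 contribute 0. Total contributed: 75.
Ivo keeps 25 and receives 7.6 × 75 × 3/57 = 30.00 from the shared-notes effort, for a payoff of 55.00.

55.00 hours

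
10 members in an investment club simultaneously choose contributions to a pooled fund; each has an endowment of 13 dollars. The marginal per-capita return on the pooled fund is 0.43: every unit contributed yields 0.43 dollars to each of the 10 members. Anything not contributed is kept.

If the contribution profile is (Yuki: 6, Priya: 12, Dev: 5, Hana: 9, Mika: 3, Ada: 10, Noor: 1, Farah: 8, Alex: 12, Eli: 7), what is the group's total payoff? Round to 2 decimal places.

370.90 dollars

Total contributed: 6 + 12 + 5 + 9 + 3 + 10 + 1 + 8 + 12 + 7 = 73; total kept: 10 × 13 − 73 = 57.
The pooled fund pays out 0.43 × 10 × 73 = 313.90 in aggregate.
Group total = 57 + 313.90 = 370.90.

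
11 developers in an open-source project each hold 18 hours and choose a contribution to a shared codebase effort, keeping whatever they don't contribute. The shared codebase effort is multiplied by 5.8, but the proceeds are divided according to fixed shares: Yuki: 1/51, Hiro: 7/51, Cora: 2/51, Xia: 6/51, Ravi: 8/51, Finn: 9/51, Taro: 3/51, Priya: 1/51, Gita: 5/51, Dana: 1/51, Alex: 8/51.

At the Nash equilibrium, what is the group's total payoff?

284.40 hours

Each unit j contributes comes back to j as 5.8 × (j's share), so j prefers to contribute only if that share exceeds 1/5.8 = 0.1724; otherwise keeping the unit dominates.
The only share above 0.1724 is Finn's 9/51, contributing 18; the remaining 10 contribute 0. Total contributed: 18.
The shared codebase effort pays out 5.8 × 18 = 104.40 in total (split across the unequal shares, but the aggregate is all that matters for the group sum).
The 10 free-riders keep 18 each, adding 180. Group total = 180 + 104.40 = 284.40.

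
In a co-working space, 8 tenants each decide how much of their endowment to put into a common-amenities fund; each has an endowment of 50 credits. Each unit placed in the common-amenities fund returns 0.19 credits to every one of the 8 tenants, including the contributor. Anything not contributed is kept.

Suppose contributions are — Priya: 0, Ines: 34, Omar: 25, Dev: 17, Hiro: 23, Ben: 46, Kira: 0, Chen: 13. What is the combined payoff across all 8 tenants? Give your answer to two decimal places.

482.16 credits

Total contributed: 0 + 34 + 25 + 17 + 23 + 46 + 0 + 13 = 158; total kept: 8 × 50 − 158 = 242.
The common-amenities fund pays out 0.19 × 8 × 158 = 240.16 in aggregate.
Group total = 242 + 240.16 = 482.16.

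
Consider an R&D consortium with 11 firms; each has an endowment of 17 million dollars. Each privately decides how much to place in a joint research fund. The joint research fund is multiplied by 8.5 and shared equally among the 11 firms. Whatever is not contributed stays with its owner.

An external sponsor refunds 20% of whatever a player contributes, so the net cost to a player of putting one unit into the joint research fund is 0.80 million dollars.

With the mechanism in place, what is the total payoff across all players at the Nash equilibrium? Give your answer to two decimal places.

The effective private return is (8.5/11) / 0.80 = 0.9659, which is still under 1, so the mechanism doesn't change anyone's dominant strategy: zero contribution.
Everyone keeps their endowment and the group total is 11 × 17 = 187.

187.00 million dollars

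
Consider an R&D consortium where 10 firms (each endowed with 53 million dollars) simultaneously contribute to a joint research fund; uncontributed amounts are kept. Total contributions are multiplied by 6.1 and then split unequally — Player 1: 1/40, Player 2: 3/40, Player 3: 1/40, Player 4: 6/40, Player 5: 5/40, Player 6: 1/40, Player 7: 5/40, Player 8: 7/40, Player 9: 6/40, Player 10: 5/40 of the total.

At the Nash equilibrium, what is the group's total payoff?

800.30 million dollars

A player with share s gets back 6.1·s per unit contributed, so full contribution is dominant for anyone with s > 1/6.1 = 0.1639 and zero contribution is dominant for anyone below.
Player 8 alone (share 7/40) is above the threshold, contributing 53; the remaining 9 contribute 0. Total contributed: 53.
The joint research fund pays out 6.1 × 53 = 323.30 in total (split across the unequal shares, but the aggregate is all that matters for the group sum).
The 9 free-riders keep 53 each, adding 477. Group total = 477 + 323.30 = 800.30.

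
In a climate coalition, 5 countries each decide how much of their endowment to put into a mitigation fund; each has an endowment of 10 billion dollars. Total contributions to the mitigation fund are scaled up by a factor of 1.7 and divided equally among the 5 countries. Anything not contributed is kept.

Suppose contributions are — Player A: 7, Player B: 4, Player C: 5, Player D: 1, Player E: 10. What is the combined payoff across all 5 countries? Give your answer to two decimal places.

68.90 billion dollars

Total contributed: 7 + 4 + 5 + 1 + 10 = 27; total kept: 5 × 10 − 27 = 23.
The mitigation fund pays out 1.7 × 27 = 45.90 in aggregate.
Group total = 23 + 45.90 = 68.90.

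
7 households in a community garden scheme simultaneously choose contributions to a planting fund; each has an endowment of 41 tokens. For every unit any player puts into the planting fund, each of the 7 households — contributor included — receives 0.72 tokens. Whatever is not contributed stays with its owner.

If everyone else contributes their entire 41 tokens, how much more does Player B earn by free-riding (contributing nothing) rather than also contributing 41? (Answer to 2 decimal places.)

Switching from a contribution of 41 to 0 lets Player B keep an extra 41 tokens, but lowers the planting fund by 41, which costs Player B their own share of that drop: 0.72 × 41 = 29.52.
Net gain = 41 − 29.52 = 11.48. The private return per contributed unit (0.72) is below 1, so free-riding is indeed the best response regardless of what the others do.

11.48 tokens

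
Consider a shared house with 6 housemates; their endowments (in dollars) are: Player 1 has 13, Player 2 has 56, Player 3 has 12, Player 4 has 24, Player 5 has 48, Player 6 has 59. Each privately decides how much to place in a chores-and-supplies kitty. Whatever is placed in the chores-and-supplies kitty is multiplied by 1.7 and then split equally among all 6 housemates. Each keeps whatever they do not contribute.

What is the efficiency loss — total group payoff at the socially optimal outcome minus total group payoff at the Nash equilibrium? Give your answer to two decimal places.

The private return per contributed unit is 1.7/6 = 0.2833 < 1 for every player regardless of endowment, so the Nash equilibrium is zero contribution and the group total is Σ E_j = 13 + 56 + 12 + 24 + 48 + 59 = 212.
Each contributed unit returns 1.700 to the group, so the social optimum is full contribution by everyone: group total = 1.700 × 212 = 360.40.
Efficiency loss = (1.700 − 1) × 212 = 148.40.

148.40 dollars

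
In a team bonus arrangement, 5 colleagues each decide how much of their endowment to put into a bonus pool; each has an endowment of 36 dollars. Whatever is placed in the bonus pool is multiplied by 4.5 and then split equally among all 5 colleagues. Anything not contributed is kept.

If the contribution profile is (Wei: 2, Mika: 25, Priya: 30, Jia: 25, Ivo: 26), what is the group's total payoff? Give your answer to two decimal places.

558.00 dollars

Total contributed: 2 + 25 + 30 + 25 + 26 = 108; total kept: 5 × 36 − 108 = 72.
The bonus pool pays out 4.5 × 108 = 486.00 in aggregate.
Group total = 72 + 486.00 = 558.00.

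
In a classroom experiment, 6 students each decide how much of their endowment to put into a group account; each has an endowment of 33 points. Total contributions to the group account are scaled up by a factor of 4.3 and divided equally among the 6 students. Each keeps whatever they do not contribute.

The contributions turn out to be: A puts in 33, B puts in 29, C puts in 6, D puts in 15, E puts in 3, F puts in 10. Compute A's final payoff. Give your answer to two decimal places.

Total contributed: 33 + 29 + 6 + 15 + 3 + 10 = 96.
Each receives 4.3 × 96 / 6 = 68.80 from the group account.
A keeps 33 − 33 = 0, so A's payoff is 0 + 68.80 = 68.80.

68.80 points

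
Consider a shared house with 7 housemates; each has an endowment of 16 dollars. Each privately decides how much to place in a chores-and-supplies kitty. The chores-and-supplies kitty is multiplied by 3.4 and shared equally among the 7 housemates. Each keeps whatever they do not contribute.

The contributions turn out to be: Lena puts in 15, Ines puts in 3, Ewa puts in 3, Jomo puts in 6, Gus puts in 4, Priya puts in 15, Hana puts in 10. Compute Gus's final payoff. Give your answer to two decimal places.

Total contributed: 15 + 3 + 3 + 6 + 4 + 15 + 10 = 56.
Each receives 3.4 × 56 / 7 = 27.20 from the chores-and-supplies kitty.
Gus keeps 16 − 4 = 12, so Gus's payoff is 12 + 27.20 = 39.20.

39.20 dollars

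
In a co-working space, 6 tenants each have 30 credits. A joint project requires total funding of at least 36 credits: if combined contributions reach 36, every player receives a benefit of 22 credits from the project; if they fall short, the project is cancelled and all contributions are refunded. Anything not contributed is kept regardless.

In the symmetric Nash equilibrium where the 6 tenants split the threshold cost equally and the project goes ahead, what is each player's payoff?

46 credits

Equal share of the threshold: 36/6 = 6.
At this profile no one gains by cutting their contribution: any cut drops the total below 36, the project is cancelled, contributions are refunded, and the deviator ends with 30, which is less than 30 − 6 + 22 = 46. Contributing more than 6 just wastes the excess. So contributing exactly 6 is a best response.
Each player's payoff: 30 − 6 + 22 = 46.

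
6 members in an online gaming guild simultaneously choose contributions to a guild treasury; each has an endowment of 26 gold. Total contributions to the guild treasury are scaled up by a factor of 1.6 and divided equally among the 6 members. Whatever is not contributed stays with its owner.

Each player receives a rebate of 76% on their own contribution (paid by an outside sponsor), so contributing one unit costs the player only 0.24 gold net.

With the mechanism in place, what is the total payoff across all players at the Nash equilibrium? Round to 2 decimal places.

Under the mechanism each unit contributed yields (1.6/6) / 0.24 = 1.1111 back to its contributor per unit of net cost, which exceeds 1, making full contribution the dominant choice for everyone.
At the Nash equilibrium everyone contributes 26. Group total payoff = 6 × (26 × 0.76 + 1.6 × 26) = 368.16.

368.16 gold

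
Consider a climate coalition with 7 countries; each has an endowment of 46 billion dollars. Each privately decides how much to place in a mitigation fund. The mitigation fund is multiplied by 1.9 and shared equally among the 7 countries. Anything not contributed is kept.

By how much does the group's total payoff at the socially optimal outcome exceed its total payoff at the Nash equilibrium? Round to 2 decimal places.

289.80 billion dollars

Each contributed unit returns 1.9/7 = 0.2714 to its contributor — below 1 — so contributing 0 is dominant for every player. At the Nash equilibrium everyone keeps their 46, and the group total is 7 × 46 = 322.
Each contributed unit returns 1.900 to the group as a whole (0.2714 to each of 7 players), which exceeds 1, so the social optimum is full contribution: group total = 1.900 × 322 = 611.80.
Efficiency loss = 611.80 − 322 = 289.80.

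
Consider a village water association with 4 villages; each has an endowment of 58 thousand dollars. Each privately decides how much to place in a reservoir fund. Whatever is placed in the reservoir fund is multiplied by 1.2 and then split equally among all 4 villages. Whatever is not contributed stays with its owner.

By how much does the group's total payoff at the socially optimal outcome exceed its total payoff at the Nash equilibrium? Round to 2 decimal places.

46.40 thousand dollars

Each contributed unit returns 1.2/4 = 0.3000 to its contributor — below 1 — so contributing 0 is dominant for every player. At the Nash equilibrium everyone keeps their 58, and the group total is 4 × 58 = 232.
Each contributed unit returns 1.200 to the group as a whole (0.3000 to each of 4 players), which exceeds 1, so the social optimum is full contribution: group total = 1.200 × 232 = 278.40.
Efficiency loss = 278.40 − 232 = 46.40.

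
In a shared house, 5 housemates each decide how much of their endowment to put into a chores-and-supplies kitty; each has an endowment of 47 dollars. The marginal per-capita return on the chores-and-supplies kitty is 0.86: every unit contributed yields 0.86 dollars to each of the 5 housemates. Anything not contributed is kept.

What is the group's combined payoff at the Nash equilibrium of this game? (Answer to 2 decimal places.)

The private return per contributed unit is 0.86 < 1, so contributing 0 is dominant for every player. At the Nash equilibrium everyone keeps their 47, and the group total is 5 × 47 = 235.

235.00 dollars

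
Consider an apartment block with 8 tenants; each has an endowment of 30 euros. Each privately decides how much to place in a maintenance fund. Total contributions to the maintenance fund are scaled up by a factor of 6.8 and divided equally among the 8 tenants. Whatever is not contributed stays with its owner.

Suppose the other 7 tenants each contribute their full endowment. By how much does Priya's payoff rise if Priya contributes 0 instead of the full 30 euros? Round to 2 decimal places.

4.50 euros

Switching from a contribution of 30 to 0 lets Priya keep an extra 30 euros, but lowers the maintenance fund by 30, which costs Priya their own share of that drop: 6.8/8 × 30 = 25.50.
Net gain = 30 − 25.50 = 4.50. The private return per contributed unit (0.8500) is below 1, so free-riding is indeed the best response regardless of what the others do.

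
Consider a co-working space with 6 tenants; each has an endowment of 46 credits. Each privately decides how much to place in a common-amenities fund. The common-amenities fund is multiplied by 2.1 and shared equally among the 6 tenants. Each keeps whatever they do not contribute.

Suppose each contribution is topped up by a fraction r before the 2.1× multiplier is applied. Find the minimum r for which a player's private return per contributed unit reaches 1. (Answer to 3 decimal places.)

With matching at rate r, one contributed unit becomes (1 + r) in the common-amenities fund and returns 2.1 × (1 + r) / 6 to the contributor.
Setting this equal to 1: 1 + r = 6/2.1 = 2.8571.
So the minimum matching rate is r = 2.8571 − 1 = 1.857.

1.857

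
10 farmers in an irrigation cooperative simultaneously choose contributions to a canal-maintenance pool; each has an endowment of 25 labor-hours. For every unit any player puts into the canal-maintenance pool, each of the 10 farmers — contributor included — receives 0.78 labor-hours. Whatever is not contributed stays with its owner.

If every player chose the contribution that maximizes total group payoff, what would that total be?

1950.00 labor-hours

Each contributed unit returns 7.800 to the group as a whole (0.78 to each of 10 players), which exceeds 1, so the social optimum is full contribution: group total = 7.800 × 250 = 1950.00.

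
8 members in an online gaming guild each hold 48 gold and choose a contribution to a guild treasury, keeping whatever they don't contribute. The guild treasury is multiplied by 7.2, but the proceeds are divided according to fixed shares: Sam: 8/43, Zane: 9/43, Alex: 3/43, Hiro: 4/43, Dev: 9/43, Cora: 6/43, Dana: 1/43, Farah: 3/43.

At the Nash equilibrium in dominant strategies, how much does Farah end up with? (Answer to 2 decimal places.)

144.45 gold

Player j's private return per contributed unit is 7.2 × (j's share). Contributing is weakly dominant for j when that share is at least 1/7.2 = 0.1389, and contributing 0 is dominant otherwise.
Sam, Zane, Dev and Cora are above the threshold, contributing 48 each; the remaining 4 contribute 0. Total contributed: 192.
Farah keeps 48 and receives 7.2 × 192 × 3/43 = 96.45 from the guild treasury, for a payoff of 144.45.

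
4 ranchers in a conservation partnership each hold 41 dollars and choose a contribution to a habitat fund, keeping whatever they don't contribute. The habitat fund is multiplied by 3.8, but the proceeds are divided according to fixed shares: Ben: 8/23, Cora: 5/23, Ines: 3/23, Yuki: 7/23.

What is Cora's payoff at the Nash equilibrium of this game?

108.74 dollars

A player with share s gets back 3.8·s per unit contributed, so full contribution is dominant for anyone with s > 1/3.8 = 0.2632 and zero contribution is dominant for anyone below.
The shares above 0.2632 belong to Ben and Yuki, contributing 41 each; the remaining 2 contribute 0. Total contributed: 82.
Cora keeps 41 and receives 3.8 × 82 × 5/23 = 67.74 from the habitat fund, for a payoff of 108.74.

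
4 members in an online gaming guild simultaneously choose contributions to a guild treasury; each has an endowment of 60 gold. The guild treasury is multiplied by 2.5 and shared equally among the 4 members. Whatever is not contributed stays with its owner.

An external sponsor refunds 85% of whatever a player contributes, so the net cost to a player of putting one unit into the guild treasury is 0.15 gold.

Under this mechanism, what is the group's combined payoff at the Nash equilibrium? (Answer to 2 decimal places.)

804.00 gold

Under the mechanism each unit contributed yields (2.5/4) / 0.15 = 4.1667 back to its contributor per unit of net cost, which exceeds 1, making full contribution the dominant choice for everyone.
At the Nash equilibrium everyone contributes 60. Group total payoff = 4 × (60 × 0.85 + 2.5 × 60) = 804.00.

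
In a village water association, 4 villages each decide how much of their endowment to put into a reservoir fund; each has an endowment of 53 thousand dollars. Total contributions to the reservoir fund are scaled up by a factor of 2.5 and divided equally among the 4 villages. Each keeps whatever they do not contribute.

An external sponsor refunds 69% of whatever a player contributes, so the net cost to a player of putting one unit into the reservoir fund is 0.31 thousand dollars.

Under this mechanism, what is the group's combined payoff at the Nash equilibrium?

676.28 thousand dollars

The effective private return per unit is now (2.5/4) / 0.31 = 2.0161 > 1, so every player's dominant strategy flips to full contribution.
So the Nash equilibrium is full contribution by all 4; the group earns 4 × (53 × 0.69 + 2.5 × 53) = 676.28.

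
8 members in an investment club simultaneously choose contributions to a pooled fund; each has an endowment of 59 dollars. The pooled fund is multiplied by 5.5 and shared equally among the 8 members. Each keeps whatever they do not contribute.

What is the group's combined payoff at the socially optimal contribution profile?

2596.00 dollars

Each contributed unit returns 5.500 to the group as a whole (0.6875 to each of 8 players), which exceeds 1, so the social optimum is full contribution: group total = 5.500 × 472 = 2596.00.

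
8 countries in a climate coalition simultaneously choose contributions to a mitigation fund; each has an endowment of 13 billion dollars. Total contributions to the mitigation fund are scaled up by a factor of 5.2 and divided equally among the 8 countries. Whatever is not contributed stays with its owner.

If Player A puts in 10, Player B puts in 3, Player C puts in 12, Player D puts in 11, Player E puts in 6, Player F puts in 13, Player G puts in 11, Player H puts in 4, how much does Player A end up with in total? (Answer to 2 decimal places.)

Total contributed: 10 + 3 + 12 + 11 + 6 + 13 + 11 + 4 = 70.
Each receives 5.2 × 70 / 8 = 45.50 from the mitigation fund.
Player A keeps 13 − 10 = 3, so Player A's payoff is 3 + 45.50 = 48.50.

48.50 billion dollars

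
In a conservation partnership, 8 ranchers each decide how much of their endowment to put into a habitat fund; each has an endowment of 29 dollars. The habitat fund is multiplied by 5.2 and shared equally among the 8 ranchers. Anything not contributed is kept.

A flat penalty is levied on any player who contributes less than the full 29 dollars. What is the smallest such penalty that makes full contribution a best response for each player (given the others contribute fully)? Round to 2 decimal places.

10.15 dollars

Given the others contribute fully, the best deviation is to contribute 0 (any partial contribution still incurs the fine and gives up units whose private return 0.6500 is below 1).
Deviating from 29 to 0 saves 29 dollars but forfeits the deviator's share of the drop in the habitat fund: 5.2/8 × 29 = 18.85.
So the deviation gain is 29 − 18.85 = 10.15, and the fine must be at least 10.15 dollars to wipe it out.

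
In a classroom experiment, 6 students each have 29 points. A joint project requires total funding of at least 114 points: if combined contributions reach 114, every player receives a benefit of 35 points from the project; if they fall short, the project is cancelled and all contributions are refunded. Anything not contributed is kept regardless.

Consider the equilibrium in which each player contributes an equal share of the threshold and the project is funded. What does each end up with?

Equal share of the threshold: 114/6 = 19.
At this profile no one gains by cutting their contribution: any cut drops the total below 114, the project is cancelled, contributions are refunded, and the deviator ends with 29, which is less than 29 − 19 + 35 = 45. Contributing more than 19 just wastes the excess. So contributing exactly 19 is a best response.
Each player's payoff: 29 − 19 + 35 = 45.

45 points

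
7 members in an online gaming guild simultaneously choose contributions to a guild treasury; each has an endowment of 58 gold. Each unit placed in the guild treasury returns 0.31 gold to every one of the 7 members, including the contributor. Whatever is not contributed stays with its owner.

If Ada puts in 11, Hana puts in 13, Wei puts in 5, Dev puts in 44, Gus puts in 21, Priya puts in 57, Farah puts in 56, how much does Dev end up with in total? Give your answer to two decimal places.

Total contributed: 11 + 13 + 5 + 44 + 21 + 57 + 56 = 207.
Each receives 0.31 × 207 = 64.17 from the guild treasury.
Dev keeps 58 − 44 = 14, so Dev's payoff is 14 + 64.17 = 78.17.

78.17 gold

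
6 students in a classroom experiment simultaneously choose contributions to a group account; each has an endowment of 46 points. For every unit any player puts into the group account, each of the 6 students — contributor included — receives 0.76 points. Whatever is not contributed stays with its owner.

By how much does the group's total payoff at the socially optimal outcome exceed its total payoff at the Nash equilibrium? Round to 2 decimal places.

982.56 points

The private return per contributed unit is 0.76 < 1, so contributing 0 is dominant for every player. At the Nash equilibrium everyone keeps their 46, and the group total is 6 × 46 = 276.
Each contributed unit returns 4.560 to the group as a whole (0.76 to each of 6 players), which exceeds 1, so the social optimum is full contribution: group total = 4.560 × 276 = 1258.56.
Efficiency loss = 1258.56 − 276 = 982.56.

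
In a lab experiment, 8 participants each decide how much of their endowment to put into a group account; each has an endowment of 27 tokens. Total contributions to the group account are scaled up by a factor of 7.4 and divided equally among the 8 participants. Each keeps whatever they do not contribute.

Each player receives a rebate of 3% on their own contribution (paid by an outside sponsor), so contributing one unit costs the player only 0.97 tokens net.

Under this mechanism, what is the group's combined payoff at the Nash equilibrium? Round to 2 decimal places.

216.00 tokens

With the mechanism, a contributed unit returns (7.4/8) / 0.97 = 0.9536 per unit of net cost — still below 1 — so contributing 0 remains dominant for every player.
At the Nash equilibrium no one contributes; group total payoff = 8 × 27 = 216.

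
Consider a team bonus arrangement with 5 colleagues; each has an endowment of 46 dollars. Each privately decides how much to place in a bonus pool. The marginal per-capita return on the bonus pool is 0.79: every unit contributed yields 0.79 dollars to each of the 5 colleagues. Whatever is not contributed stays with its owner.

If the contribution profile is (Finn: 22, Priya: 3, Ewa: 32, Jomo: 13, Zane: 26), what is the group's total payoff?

Total contributed: 22 + 3 + 32 + 13 + 26 = 96; total kept: 5 × 46 − 96 = 134.
The bonus pool pays out 0.79 × 5 × 96 = 379.20 in aggregate.
Group total = 134 + 379.20 = 513.20.

513.20 dollars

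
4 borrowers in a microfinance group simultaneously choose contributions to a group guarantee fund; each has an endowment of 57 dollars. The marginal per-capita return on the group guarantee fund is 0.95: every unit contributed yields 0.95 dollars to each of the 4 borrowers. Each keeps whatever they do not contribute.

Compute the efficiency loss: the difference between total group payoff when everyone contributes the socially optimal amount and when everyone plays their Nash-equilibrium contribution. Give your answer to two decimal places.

The private return per contributed unit is 0.95 < 1, so contributing 0 is dominant for every player. At the Nash equilibrium everyone keeps their 57, and the group total is 4 × 57 = 228.
Each contributed unit returns 3.800 to the group as a whole (0.95 to each of 4 players), which exceeds 1, so the social optimum is full contribution: group total = 3.800 × 228 = 866.40.
Efficiency loss = 866.40 − 228 = 638.40.

638.40 dollars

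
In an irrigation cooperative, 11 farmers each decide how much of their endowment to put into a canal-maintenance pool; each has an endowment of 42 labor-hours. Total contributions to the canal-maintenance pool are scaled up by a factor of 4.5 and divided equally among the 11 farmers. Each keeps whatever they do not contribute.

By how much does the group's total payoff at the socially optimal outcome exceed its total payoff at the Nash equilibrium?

Each contributed unit returns 4.5/11 = 0.4091 to its contributor — below 1 — so contributing 0 is dominant for every player. At the Nash equilibrium everyone keeps their 42, and the group total is 11 × 42 = 462.
Each contributed unit returns 4.500 to the group as a whole (0.4091 to each of 11 players), which exceeds 1, so the social optimum is full contribution: group total = 4.500 × 462 = 2079.00.
Efficiency loss = 2079.00 − 462 = 1617.00.

1617.00 labor-hours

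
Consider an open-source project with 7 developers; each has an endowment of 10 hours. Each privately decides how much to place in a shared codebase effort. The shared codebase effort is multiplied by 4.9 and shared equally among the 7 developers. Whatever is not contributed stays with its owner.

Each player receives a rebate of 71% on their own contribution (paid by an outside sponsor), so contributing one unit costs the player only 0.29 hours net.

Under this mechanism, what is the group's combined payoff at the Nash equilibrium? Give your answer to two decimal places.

392.70 hours

With the mechanism, a contributed unit returns (4.9/7) / 0.29 = 2.4138 per unit of net cost to the contributor — now above 1 — so contributing fully is weakly dominant for every player.
At the Nash equilibrium everyone contributes 10. Group total payoff = 7 × (10 × 0.71 + 4.9 × 10) = 392.70.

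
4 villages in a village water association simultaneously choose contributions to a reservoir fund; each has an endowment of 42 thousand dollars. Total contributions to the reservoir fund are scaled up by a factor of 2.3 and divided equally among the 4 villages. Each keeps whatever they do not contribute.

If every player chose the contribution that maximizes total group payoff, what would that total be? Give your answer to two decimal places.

Each contributed unit returns 2.300 to the group as a whole (0.5750 to each of 4 players), which exceeds 1, so the social optimum is full contribution: group total = 2.300 × 168 = 386.40.

386.40 thousand dollars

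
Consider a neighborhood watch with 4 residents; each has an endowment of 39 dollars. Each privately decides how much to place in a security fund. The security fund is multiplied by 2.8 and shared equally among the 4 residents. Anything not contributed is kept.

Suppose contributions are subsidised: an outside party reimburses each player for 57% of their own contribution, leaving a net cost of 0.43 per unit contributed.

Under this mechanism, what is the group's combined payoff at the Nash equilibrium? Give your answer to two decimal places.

525.72 dollars

The effective private return per unit is now (2.8/4) / 0.43 = 1.6279 > 1, so every player's dominant strategy flips to full contribution.
So the Nash equilibrium is full contribution by all 4; the group earns 4 × (39 × 0.57 + 2.8 × 39) = 525.72.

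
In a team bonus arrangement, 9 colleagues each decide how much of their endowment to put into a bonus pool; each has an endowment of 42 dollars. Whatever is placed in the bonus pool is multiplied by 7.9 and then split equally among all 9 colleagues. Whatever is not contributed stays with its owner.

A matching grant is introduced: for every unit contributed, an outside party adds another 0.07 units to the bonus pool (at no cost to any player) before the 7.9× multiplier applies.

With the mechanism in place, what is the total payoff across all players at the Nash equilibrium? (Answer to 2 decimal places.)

378.00 dollars

Even with the mechanism, each unit contributed returns only 7.9 × 1.07 / 9 = 0.9392 per unit of net cost, so contributing nothing is still dominant.
Everyone keeps their endowment and the group total is 9 × 42 = 378.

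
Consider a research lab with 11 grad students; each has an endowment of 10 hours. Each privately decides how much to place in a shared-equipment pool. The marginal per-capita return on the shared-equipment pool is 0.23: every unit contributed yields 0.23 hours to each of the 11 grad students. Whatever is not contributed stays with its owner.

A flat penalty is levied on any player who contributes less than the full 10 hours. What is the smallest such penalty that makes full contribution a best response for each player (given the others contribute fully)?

Given the others contribute fully, the best deviation is to contribute 0 (any partial contribution still incurs the fine and gives up units whose private return 0.23 is below 1).
Deviating from 10 to 0 saves 10 hours but forfeits the deviator's share of the drop in the shared-equipment pool: 0.23 × 10 = 2.30.
So the deviation gain is 10 − 2.30 = 7.70, and the fine must be at least 7.70 hours to wipe it out.

7.70 hours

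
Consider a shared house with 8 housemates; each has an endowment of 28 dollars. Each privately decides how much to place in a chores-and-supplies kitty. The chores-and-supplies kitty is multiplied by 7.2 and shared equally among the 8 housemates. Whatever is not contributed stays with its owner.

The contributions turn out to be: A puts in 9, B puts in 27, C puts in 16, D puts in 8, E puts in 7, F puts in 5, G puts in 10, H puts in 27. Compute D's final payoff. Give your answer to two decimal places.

Total contributed: 9 + 27 + 16 + 8 + 7 + 5 + 10 + 27 = 109.
Each receives 7.2 × 109 / 8 = 98.10 from the chores-and-supplies kitty.
D keeps 28 − 8 = 20, so D's payoff is 20 + 98.10 = 118.10.

118.10 dollars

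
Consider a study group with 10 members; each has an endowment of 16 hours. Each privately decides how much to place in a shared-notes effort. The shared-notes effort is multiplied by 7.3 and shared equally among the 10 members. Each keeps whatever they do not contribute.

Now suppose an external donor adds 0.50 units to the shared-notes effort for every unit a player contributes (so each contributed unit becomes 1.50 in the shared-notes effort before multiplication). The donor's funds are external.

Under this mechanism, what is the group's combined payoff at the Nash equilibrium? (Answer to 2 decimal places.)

With the mechanism, a contributed unit returns 7.3 × 1.50 / 10 = 1.0950 per unit of net cost to the contributor — now above 1 — so contributing fully is weakly dominant for every player.
At the Nash equilibrium everyone contributes 16. Group total payoff = 7.3 × 1.50 × 160 = 1752.00.

1752.00 hours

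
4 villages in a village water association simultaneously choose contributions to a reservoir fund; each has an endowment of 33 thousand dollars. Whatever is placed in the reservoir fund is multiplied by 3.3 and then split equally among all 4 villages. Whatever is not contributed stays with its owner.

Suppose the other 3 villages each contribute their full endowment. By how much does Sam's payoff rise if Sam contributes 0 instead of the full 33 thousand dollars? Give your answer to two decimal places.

5.78 thousand dollars

Switching from a contribution of 33 to 0 lets Sam keep an extra 33 thousand dollars, but lowers the reservoir fund by 33, which costs Sam their own share of that drop: 3.3/4 × 33 = 27.22.
Net gain = 33 − 27.22 = 5.78. The private return per contributed unit (0.8250) is below 1, so free-riding is indeed the best response regardless of what the others do.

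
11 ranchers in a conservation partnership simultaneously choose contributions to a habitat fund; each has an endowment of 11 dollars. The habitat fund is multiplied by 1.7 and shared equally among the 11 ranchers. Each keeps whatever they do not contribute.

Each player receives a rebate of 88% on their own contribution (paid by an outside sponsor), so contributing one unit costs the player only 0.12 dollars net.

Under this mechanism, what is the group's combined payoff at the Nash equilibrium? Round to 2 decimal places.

312.18 dollars

Under the mechanism each unit contributed yields (1.7/11) / 0.12 = 1.2879 back to its contributor per unit of net cost, which exceeds 1, making full contribution the dominant choice for everyone.
So the Nash equilibrium is full contribution by all 11; the group earns 11 × (11 × 0.88 + 1.7 × 11) = 312.18.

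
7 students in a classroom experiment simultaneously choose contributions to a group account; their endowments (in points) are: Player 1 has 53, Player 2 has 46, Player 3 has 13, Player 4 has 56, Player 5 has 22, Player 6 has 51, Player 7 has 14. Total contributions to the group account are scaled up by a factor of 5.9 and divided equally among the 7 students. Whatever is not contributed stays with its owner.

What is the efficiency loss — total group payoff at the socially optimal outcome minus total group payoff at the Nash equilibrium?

The private return per contributed unit is 5.9/7 = 0.8429 < 1 for every player regardless of endowment, so the Nash equilibrium is zero contribution and the group total is Σ E_j = 53 + 46 + 13 + 56 + 22 + 51 + 14 = 255.
Each contributed unit returns 5.900 to the group, so the social optimum is full contribution by everyone: group total = 5.900 × 255 = 1504.50.
Efficiency loss = (5.900 − 1) × 255 = 1249.50.

1249.50 points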